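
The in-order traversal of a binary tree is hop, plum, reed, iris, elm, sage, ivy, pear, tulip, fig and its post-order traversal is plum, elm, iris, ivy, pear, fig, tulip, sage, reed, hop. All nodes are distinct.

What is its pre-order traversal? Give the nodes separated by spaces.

hop reed plum sage iris elm tulip pear ivy fig

The last element of post-order is the root; it splits in-order into left and right subtrees.
Root hop: left subtree has 0 nodes { }, right has 9 {plum, reed, iris, elm, sage, ivy, pear, tulip, fig}.
  Root reed: left subtree has 1 node {plum}, right has 7 {iris, elm, sage, ivy, pear, tulip, fig}.
    Root sage: left subtree has 2 nodes {iris, elm}, right has 4 {ivy, pear, tulip, fig}.
      Root iris: left subtree has 0 nodes { }, right has 1 {elm}.
      Root tulip: left subtree has 2 nodes {ivy, pear}, right has 1 {fig}.
        Root pear: left subtree has 1 node {ivy}, right has 0 { }.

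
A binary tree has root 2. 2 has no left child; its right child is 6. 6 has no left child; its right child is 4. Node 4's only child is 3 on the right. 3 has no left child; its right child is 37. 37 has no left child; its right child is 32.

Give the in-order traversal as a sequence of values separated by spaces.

In-order visits the left subtree, then the node, then the right subtree.
At 2: no left child.
Visit 2.
At 2: go right to 6.
  At 6: no left child.
  Visit 6.
  At 6: go right to 4.
    At 4: no left child.
    Visit 4.
    At 4: go right to 3.
      At 3: no left child.
      Visit 3.
      At 3: go right to 37.
        At 37: no left child.
        Visit 37.
        At 37: go right to 32.
          32 is a leaf — visit 32.

2 6 4 3 37 32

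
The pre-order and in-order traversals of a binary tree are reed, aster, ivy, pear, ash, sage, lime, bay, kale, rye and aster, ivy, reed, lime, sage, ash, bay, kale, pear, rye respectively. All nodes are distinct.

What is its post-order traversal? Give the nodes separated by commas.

ivy, aster, lime, sage, kale, bay, ash, rye, pear, reed

The first element of pre-order is the root; it splits in-order into left and right subtrees.
Root reed: left subtree has 2 nodes {aster, ivy}, right has 7 {lime, sage, ash, bay, kale, pear, rye}.
  Root aster: left subtree has 0 nodes { }, right has 1 {ivy}.
  Root pear: left subtree has 5 nodes {lime, sage, ash, bay, kale}, right has 1 {rye}.
    Root ash: left subtree has 2 nodes {lime, sage}, right has 2 {bay, kale}.
      Root sage: left subtree has 1 node {lime}, right has 0 { }.
      Root bay: left subtree has 0 nodes { }, right has 1 {kale}.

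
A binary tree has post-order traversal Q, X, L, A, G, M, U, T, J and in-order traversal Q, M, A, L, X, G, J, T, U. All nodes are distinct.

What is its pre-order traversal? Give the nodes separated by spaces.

The last element of post-order is the root; it splits in-order into left and right subtrees.
Root J: left subtree has 6 nodes {Q, M, A, L, X, G}, right has 2 {T, U}.
  Root M: left subtree has 1 node {Q}, right has 4 {A, L, X, G}.
    Root G: left subtree has 3 nodes {A, L, X}, right has 0 { }.
      Root A: left subtree has 0 nodes { }, right has 2 {L, X}.
        Root L: left subtree has 0 nodes { }, right has 1 {X}.
  Root T: left subtree has 0 nodes { }, right has 1 {U}.

J M Q G A L X T U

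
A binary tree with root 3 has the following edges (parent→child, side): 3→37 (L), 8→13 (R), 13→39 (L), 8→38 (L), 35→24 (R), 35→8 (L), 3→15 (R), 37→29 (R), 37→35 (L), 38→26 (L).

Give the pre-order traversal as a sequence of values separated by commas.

3, 37, 35, 8, 38, 26, 13, 39, 24, 29, 15

Pre-order visits the node, then its left subtree, then its right subtree.
Visit 3.
At 3: go left to 37.
  Visit 37.
  At 37: go left to 35.
    Visit 35.
    At 35: go left to 8.
      Visit 8.
      At 8: go left to 38.
        Visit 38.
        At 38: go left to 26.
          26 is a leaf — visit 26.
        At 38: no right child.
      At 8: go right to 13.
        Visit 13.
        At 13: go left to 39.
          39 is a leaf — visit 39.
        At 13: no right child.
    At 35: go right to 24.
      24 is a leaf — visit 24.
  At 37: go right to 29.
    29 is a leaf — visit 29.
At 3: go right to 15.
  15 is a leaf — visit 15.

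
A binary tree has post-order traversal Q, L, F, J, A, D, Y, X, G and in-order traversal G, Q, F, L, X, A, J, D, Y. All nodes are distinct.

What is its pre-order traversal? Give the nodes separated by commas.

The last element of post-order is the root; it splits in-order into left and right subtrees.
Root G: left subtree has 0 nodes { }, right has 8 {Q, F, L, X, A, J, D, Y}.
  Root X: left subtree has 3 nodes {Q, F, L}, right has 4 {A, J, D, Y}.
    Root F: left subtree has 1 node {Q}, right has 1 {L}.
    Root Y: left subtree has 3 nodes {A, J, D}, right has 0 { }.
      Root D: left subtree has 2 nodes {A, J}, right has 0 { }.
        Root A: left subtree has 0 nodes { }, right has 1 {J}.

G, X, F, Q, L, Y, D, A, J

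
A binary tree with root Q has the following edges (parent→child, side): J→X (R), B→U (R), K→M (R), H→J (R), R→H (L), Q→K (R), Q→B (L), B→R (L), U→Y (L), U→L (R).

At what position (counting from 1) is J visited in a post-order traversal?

2

Post-order visits the left subtree, then the right subtree, then the node.
At Q: go left to B.
  At B: go left to R.
    At R: go left to H.
      At H: no left child.
      At H: go right to J.
        At J: no left child.
        At J: go right to X.
          X is a leaf — visit X.
        Visit J.
      Visit H.
    At R: no right child.
    Visit R.
  At B: go right to U.
    At U: go left to Y.
      Y is a leaf — visit Y.
    At U: go right to L.
      L is a leaf — visit L.
    Visit U.
  Visit B.
At Q: go right to K.
  At K: no left child.
  At K: go right to M.
    M is a leaf — visit M.
  Visit K.
Visit Q.
Full post-order sequence: X, J, H, R, Y, L, U, B, M, K, Q.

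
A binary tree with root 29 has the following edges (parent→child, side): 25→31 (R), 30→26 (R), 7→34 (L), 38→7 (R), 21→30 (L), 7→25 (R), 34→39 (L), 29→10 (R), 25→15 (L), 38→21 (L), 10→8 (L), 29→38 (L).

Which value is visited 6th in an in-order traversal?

34

In-order visits the left subtree, then the node, then the right subtree.
At 29: go left to 38.
  At 38: go left to 21.
    At 21: go left to 30.
      At 30: no left child.
      Visit 30.
      At 30: go right to 26.
        26 is a leaf — visit 26.
    Visit 21.
    At 21: no right child.
  Visit 38.
  At 38: go right to 7.
    At 7: go left to 34.
      At 34: go left to 39.
        39 is a leaf — visit 39.
      Visit 34.
      At 34: no right child.
    Visit 7.
    At 7: go right to 25.
      At 25: go left to 15.
        15 is a leaf — visit 15.
      Visit 25.
      At 25: go right to 31.
        31 is a leaf — visit 31.
Visit 29.
At 29: go right to 10.
  At 10: go left to 8.
    8 is a leaf — visit 8.
  Visit 10.
  At 10: no right child.
Full in-order sequence: 30, 26, 21, 38, 39, 34, 7, 15, 25, 31, 29, 8, 10.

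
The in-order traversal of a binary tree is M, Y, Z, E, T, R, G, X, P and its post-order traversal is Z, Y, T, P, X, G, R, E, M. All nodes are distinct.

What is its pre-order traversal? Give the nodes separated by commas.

M, E, Y, Z, R, T, G, X, P

The last element of post-order is the root; it splits in-order into left and right subtrees.
Root M: left subtree has 0 nodes { }, right has 8 {Y, Z, E, T, R, G, X, P}.
  Root E: left subtree has 2 nodes {Y, Z}, right has 5 {T, R, G, X, P}.
    Root Y: left subtree has 0 nodes { }, right has 1 {Z}.
    Root R: left subtree has 1 node {T}, right has 3 {G, X, P}.
      Root G: left subtree has 0 nodes { }, right has 2 {X, P}.
        Root X: left subtree has 0 nodes { }, right has 1 {P}.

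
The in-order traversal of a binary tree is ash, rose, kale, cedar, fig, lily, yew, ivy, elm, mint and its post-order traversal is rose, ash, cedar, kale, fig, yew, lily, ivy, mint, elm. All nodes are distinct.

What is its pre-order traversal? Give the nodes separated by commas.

The last element of post-order is the root; it splits in-order into left and right subtrees.
Root elm: left subtree has 8 nodes {ash, rose, kale, cedar, fig, lily, yew, ivy}, right has 1 {mint}.
  Root ivy: left subtree has 7 nodes {ash, rose, kale, cedar, fig, lily, yew}, right has 0 { }.
    Root lily: left subtree has 5 nodes {ash, rose, kale, cedar, fig}, right has 1 {yew}.
      Root fig: left subtree has 4 nodes {ash, rose, kale, cedar}, right has 0 { }.
        Root kale: left subtree has 2 nodes {ash, rose}, right has 1 {cedar}.
          Root ash: left subtree has 0 nodes { }, right has 1 {rose}.

elm, ivy, lily, fig, kale, ash, rose, cedar, yew, mint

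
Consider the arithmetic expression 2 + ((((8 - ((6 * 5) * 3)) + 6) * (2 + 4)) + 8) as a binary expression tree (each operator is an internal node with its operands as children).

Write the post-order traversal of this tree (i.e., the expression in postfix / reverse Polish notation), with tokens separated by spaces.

Post-order on an expression tree gives postfix notation: for each operator, emit left operand, right operand, then the operator.

2 8 6 5 * 3 * - 6 + 2 4 + * 8 + +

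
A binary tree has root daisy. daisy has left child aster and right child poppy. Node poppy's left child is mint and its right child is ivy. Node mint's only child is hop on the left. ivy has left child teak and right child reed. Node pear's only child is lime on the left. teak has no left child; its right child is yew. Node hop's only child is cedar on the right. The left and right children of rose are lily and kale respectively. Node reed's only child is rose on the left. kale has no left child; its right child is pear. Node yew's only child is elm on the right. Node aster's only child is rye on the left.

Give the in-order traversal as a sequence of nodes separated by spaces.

rye aster daisy hop cedar mint poppy teak yew elm ivy lily rose kale lime pear reed

In-order visits the left subtree, then the node, then the right subtree.
At daisy: go left to aster.
  At aster: go left to rye.
    rye is a leaf — visit rye.
  Visit aster.
  At aster: no right child.
Visit daisy.
At daisy: go right to poppy.
  At poppy: go left to mint.
    At mint: go left to hop.
      At hop: no left child.
      Visit hop.
      At hop: go right to cedar.
        cedar is a leaf — visit cedar.
    Visit mint.
    At mint: no right child.
  Visit poppy.
  At poppy: go right to ivy.
    At ivy: go left to teak.
      At teak: no left child.
      Visit teak.
      At teak: go right to yew.
        At yew: no left child.
        Visit yew.
        At yew: go right to elm.
          elm is a leaf — visit elm.
    Visit ivy.
    At ivy: go right to reed.
      At reed: go left to rose.
        At rose: go left to lily.
          lily is a leaf — visit lily.
        Visit rose.
        At rose: go right to kale.
          At kale: no left child.
          Visit kale.
          At kale: go right to pear.
            At pear: go left to lime.
              lime is a leaf — visit lime.
            Visit pear.
            At pear: no right child.
      Visit reed.
      At reed: no right child.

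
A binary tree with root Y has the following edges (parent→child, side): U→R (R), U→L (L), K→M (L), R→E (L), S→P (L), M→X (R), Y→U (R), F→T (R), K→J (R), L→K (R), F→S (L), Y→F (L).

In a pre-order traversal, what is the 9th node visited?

Pre-order visits the node, then its left subtree, then its right subtree.
Visit Y.
At Y: go left to F.
  Visit F.
  At F: go left to S.
    Visit S.
    At S: go left to P.
      P is a leaf — visit P.
    At S: no right child.
  At F: go right to T.
    T is a leaf — visit T.
At Y: go right to U.
  Visit U.
  At U: go left to L.
    Visit L.
    At L: no left child.
    At L: go right to K.
      Visit K.
      At K: go left to M.
        Visit M.
        At M: no left child.
        At M: go right to X.
          X is a leaf — visit X.
      At K: go right to J.
        J is a leaf — visit J.
  At U: go right to R.
    Visit R.
    At R: go left to E.
      E is a leaf — visit E.
    At R: no right child.
Full pre-order sequence: Y, F, S, P, T, U, L, K, M, X, J, R, E.

M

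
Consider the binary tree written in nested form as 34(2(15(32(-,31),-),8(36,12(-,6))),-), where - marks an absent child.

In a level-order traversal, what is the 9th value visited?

Level-order visits nodes level by level from the root, left to right within each level.
Level 0: 34
Level 1: 2
Level 2: 15, 8
Level 3: 32, 36, 12
Level 4: 31, 6
Full level-order sequence: 34, 2, 15, 8, 32, 36, 12, 31, 6.

6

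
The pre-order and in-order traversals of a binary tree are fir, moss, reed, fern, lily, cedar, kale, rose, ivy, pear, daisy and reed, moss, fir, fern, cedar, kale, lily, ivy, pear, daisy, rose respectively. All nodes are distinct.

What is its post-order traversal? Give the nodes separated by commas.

reed, moss, kale, cedar, daisy, pear, ivy, rose, lily, fern, fir

The first element of pre-order is the root; it splits in-order into left and right subtrees.
Root fir: left subtree has 2 nodes {reed, moss}, right has 8 {fern, cedar, kale, lily, ivy, pear, daisy, rose}.
  Root moss: left subtree has 1 node {reed}, right has 0 { }.
  Root fern: left subtree has 0 nodes { }, right has 7 {cedar, kale, lily, ivy, pear, daisy, rose}.
    Root lily: left subtree has 2 nodes {cedar, kale}, right has 4 {ivy, pear, daisy, rose}.
      Root cedar: left subtree has 0 nodes { }, right has 1 {kale}.
      Root rose: left subtree has 3 nodes {ivy, pear, daisy}, right has 0 { }.
        Root ivy: left subtree has 0 nodes { }, right has 2 {pear, daisy}.
          Root pear: left subtree has 0 nodes { }, right has 1 {daisy}.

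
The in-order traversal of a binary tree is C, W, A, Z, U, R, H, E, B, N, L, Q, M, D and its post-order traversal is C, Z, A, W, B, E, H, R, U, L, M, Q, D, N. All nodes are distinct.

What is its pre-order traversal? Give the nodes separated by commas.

The last element of post-order is the root; it splits in-order into left and right subtrees.
Root N: left subtree has 9 nodes {C, W, A, Z, U, R, H, E, B}, right has 4 {L, Q, M, D}.
  Root U: left subtree has 4 nodes {C, W, A, Z}, right has 4 {R, H, E, B}.
    Root W: left subtree has 1 node {C}, right has 2 {A, Z}.
      Root A: left subtree has 0 nodes { }, right has 1 {Z}.
    Root R: left subtree has 0 nodes { }, right has 3 {H, E, B}.
      Root H: left subtree has 0 nodes { }, right has 2 {E, B}.
        Root E: left subtree has 0 nodes { }, right has 1 {B}.
  Root D: left subtree has 3 nodes {L, Q, M}, right has 0 { }.
    Root Q: left subtree has 1 node {L}, right has 1 {M}.

N, U, W, C, A, Z, R, H, E, B, D, Q, L, M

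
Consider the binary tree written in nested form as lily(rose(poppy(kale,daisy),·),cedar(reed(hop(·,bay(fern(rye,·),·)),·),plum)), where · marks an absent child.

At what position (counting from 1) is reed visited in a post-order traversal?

9

Post-order visits the left subtree, then the right subtree, then the node.
At lily: go left to rose.
  At rose: go left to poppy.
    At poppy: go left to kale.
      kale is a leaf — visit kale.
    At poppy: go right to daisy.
      daisy is a leaf — visit daisy.
    Visit poppy.
  At rose: no right child.
  Visit rose.
At lily: go right to cedar.
  At cedar: go left to reed.
    At reed: go left to hop.
      At hop: no left child.
      At hop: go right to bay.
        At bay: go left to fern.
          At fern: go left to rye.
            rye is a leaf — visit rye.
          At fern: no right child.
          Visit fern.
        At bay: no right child.
        Visit bay.
      Visit hop.
    At reed: no right child.
    Visit reed.
  At cedar: go right to plum.
    plum is a leaf — visit plum.
  Visit cedar.
Visit lily.
Full post-order sequence: kale, daisy, poppy, rose, rye, fern, bay, hop, reed, plum, cedar, lily.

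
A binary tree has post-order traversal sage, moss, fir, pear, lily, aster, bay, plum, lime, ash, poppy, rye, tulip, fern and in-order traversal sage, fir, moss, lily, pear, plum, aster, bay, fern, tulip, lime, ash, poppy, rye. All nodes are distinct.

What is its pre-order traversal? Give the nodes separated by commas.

The last element of post-order is the root; it splits in-order into left and right subtrees.
Root fern: left subtree has 8 nodes {sage, fir, moss, lily, pear, plum, aster, bay}, right has 5 {tulip, lime, ash, poppy, rye}.
  Root plum: left subtree has 5 nodes {sage, fir, moss, lily, pear}, right has 2 {aster, bay}.
    Root lily: left subtree has 3 nodes {sage, fir, moss}, right has 1 {pear}.
      Root fir: left subtree has 1 node {sage}, right has 1 {moss}.
    Root bay: left subtree has 1 node {aster}, right has 0 { }.
  Root tulip: left subtree has 0 nodes { }, right has 4 {lime, ash, poppy, rye}.
    Root rye: left subtree has 3 nodes {lime, ash, poppy}, right has 0 { }.
      Root poppy: left subtree has 2 nodes {lime, ash}, right has 0 { }.
        Root ash: left subtree has 1 node {lime}, right has 0 { }.

fern, plum, lily, fir, sage, moss, pear, bay, aster, tulip, rye, poppy, ash, lime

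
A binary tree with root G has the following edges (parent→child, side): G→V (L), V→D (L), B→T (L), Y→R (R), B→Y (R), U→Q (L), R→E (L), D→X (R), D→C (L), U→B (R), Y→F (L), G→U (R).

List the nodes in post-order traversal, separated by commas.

Post-order visits the left subtree, then the right subtree, then the node.
At G: go left to V.
  At V: go left to D.
    At D: go left to C.
      C is a leaf — visit C.
    At D: go right to X.
      X is a leaf — visit X.
    Visit D.
  At V: no right child.
  Visit V.
At G: go right to U.
  At U: go left to Q.
    Q is a leaf — visit Q.
  At U: go right to B.
    At B: go left to T.
      T is a leaf — visit T.
    At B: go right to Y.
      At Y: go left to F.
        F is a leaf — visit F.
      At Y: go right to R.
        At R: go left to E.
          E is a leaf — visit E.
        At R: no right child.
        Visit R.
      Visit Y.
    Visit B.
  Visit U.
Visit G.

C, X, D, V, Q, T, F, E, R, Y, B, U, G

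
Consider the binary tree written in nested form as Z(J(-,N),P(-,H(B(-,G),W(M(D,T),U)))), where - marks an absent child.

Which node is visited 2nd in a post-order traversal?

Post-order visits the left subtree, then the right subtree, then the node.
At Z: go left to J.
  At J: no left child.
  At J: go right to N.
    N is a leaf — visit N.
  Visit J.
At Z: go right to P.
  At P: no left child.
  At P: go right to H.
    At H: go left to B.
      At B: no left child.
      At B: go right to G.
        G is a leaf — visit G.
      Visit B.
    At H: go right to W.
      At W: go left to M.
        At M: go left to D.
          D is a leaf — visit D.
        At M: go right to T.
          T is a leaf — visit T.
        Visit M.
      At W: go right to U.
        U is a leaf — visit U.
      Visit W.
    Visit H.
  Visit P.
Visit Z.
Full post-order sequence: N, J, G, B, D, T, M, U, W, H, P, Z.

J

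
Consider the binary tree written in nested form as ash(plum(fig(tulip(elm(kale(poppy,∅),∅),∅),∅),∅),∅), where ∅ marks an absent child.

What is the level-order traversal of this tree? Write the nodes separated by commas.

Level-order visits nodes level by level from the root, left to right within each level.
Level 0: ash
Level 1: plum
Level 2: fig
Level 3: tulip
Level 4: elm
Level 5: kale
Level 6: poppy

ash, plum, fig, tulip, elm, kale, poppy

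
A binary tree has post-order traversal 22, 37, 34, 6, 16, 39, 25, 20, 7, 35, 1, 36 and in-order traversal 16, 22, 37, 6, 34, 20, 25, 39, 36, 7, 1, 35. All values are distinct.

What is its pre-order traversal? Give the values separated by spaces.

The last element of post-order is the root; it splits in-order into left and right subtrees.
Root 36: left subtree has 8 nodes {16, 22, 37, 6, 34, 20, 25, 39}, right has 3 {7, 1, 35}.
  Root 20: left subtree has 5 nodes {16, 22, 37, 6, 34}, right has 2 {25, 39}.
    Root 16: left subtree has 0 nodes { }, right has 4 {22, 37, 6, 34}.
      Root 6: left subtree has 2 nodes {22, 37}, right has 1 {34}.
        Root 37: left subtree has 1 node {22}, right has 0 { }.
    Root 25: left subtree has 0 nodes { }, right has 1 {39}.
  Root 1: left subtree has 1 node {7}, right has 1 {35}.

36 20 16 6 37 22 34 25 39 1 7 35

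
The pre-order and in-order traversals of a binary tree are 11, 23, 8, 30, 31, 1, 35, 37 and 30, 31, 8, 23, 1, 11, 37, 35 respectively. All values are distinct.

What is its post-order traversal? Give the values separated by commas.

31, 30, 8, 1, 23, 37, 35, 11

The first element of pre-order is the root; it splits in-order into left and right subtrees.
Root 11: left subtree has 5 nodes {30, 31, 8, 23, 1}, right has 2 {37, 35}.
  Root 23: left subtree has 3 nodes {30, 31, 8}, right has 1 {1}.
    Root 8: left subtree has 2 nodes {30, 31}, right has 0 { }.
      Root 30: left subtree has 0 nodes { }, right has 1 {31}.
  Root 35: left subtree has 1 node {37}, right has 0 { }.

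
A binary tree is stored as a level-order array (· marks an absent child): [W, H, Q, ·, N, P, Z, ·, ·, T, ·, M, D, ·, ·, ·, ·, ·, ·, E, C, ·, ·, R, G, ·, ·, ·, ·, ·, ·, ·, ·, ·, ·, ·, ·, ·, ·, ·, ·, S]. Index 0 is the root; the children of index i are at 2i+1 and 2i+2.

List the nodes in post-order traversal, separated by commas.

E, S, C, T, N, H, R, G, M, D, P, Z, Q, W

Post-order visits the left subtree, then the right subtree, then the node.
At W: go left to H.
  At H: no left child.
  At H: go right to N.
    At N: go left to T.
      At T: go left to E.
        E is a leaf — visit E.
      At T: go right to C.
        At C: go left to S.
          S is a leaf — visit S.
        At C: no right child.
        Visit C.
      Visit T.
    At N: no right child.
    Visit N.
  Visit H.
At W: go right to Q.
  At Q: go left to P.
    At P: go left to M.
      At M: go left to R.
        R is a leaf — visit R.
      At M: go right to G.
        G is a leaf — visit G.
      Visit M.
    At P: go right to D.
      D is a leaf — visit D.
    Visit P.
  At Q: go right to Z.
    Z is a leaf — visit Z.
  Visit Q.
Visit W.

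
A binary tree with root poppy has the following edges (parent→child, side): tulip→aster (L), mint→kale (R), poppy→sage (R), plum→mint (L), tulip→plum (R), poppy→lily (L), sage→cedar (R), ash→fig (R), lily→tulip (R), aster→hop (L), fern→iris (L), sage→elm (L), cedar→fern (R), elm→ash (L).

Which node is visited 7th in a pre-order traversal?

Pre-order visits the node, then its left subtree, then its right subtree.
Visit poppy.
At poppy: go left to lily.
  Visit lily.
  At lily: no left child.
  At lily: go right to tulip.
    Visit tulip.
    At tulip: go left to aster.
      Visit aster.
      At aster: go left to hop.
        hop is a leaf — visit hop.
      At aster: no right child.
    At tulip: go right to plum.
      Visit plum.
      At plum: go left to mint.
        Visit mint.
        At mint: no left child.
        At mint: go right to kale.
          kale is a leaf — visit kale.
      At plum: no right child.
At poppy: go right to sage.
  Visit sage.
  At sage: go left to elm.
    Visit elm.
    At elm: go left to ash.
      Visit ash.
      At ash: no left child.
      At ash: go right to fig.
        fig is a leaf — visit fig.
    At elm: no right child.
  At sage: go right to cedar.
    Visit cedar.
    At cedar: no left child.
    At cedar: go right to fern.
      Visit fern.
      At fern: go left to iris.
        iris is a leaf — visit iris.
      At fern: no right child.
Full pre-order sequence: poppy, lily, tulip, aster, hop, plum, mint, kale, sage, elm, ash, fig, cedar, fern, iris.

mint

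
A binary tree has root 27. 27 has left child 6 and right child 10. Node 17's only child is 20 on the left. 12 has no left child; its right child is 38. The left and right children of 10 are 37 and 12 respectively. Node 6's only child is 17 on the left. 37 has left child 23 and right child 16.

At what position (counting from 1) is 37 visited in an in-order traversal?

In-order visits the left subtree, then the node, then the right subtree.
At 27: go left to 6.
  At 6: go left to 17.
    At 17: go left to 20.
      20 is a leaf — visit 20.
    Visit 17.
    At 17: no right child.
  Visit 6.
  At 6: no right child.
Visit 27.
At 27: go right to 10.
  At 10: go left to 37.
    At 37: go left to 23.
      23 is a leaf — visit 23.
    Visit 37.
    At 37: go right to 16.
      16 is a leaf — visit 16.
  Visit 10.
  At 10: go right to 12.
    At 12: no left child.
    Visit 12.
    At 12: go right to 38.
      38 is a leaf — visit 38.
Full in-order sequence: 20, 17, 6, 27, 23, 37, 16, 10, 12, 38.

6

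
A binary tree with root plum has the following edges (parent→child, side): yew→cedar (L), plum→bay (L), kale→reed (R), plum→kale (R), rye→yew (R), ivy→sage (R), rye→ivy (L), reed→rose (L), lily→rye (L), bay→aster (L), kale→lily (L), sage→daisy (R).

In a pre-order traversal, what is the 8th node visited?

sage

Pre-order visits the node, then its left subtree, then its right subtree.
Visit plum.
At plum: go left to bay.
  Visit bay.
  At bay: go left to aster.
    aster is a leaf — visit aster.
  At bay: no right child.
At plum: go right to kale.
  Visit kale.
  At kale: go left to lily.
    Visit lily.
    At lily: go left to rye.
      Visit rye.
      At rye: go left to ivy.
        Visit ivy.
        At ivy: no left child.
        At ivy: go right to sage.
          Visit sage.
          At sage: no left child.
          At sage: go right to daisy.
            daisy is a leaf — visit daisy.
      At rye: go right to yew.
        Visit yew.
        At yew: go left to cedar.
          cedar is a leaf — visit cedar.
        At yew: no right child.
    At lily: no right child.
  At kale: go right to reed.
    Visit reed.
    At reed: go left to rose.
      rose is a leaf — visit rose.
    At reed: no right child.
Full pre-order sequence: plum, bay, aster, kale, lily, rye, ivy, sage, daisy, yew, cedar, reed, rose.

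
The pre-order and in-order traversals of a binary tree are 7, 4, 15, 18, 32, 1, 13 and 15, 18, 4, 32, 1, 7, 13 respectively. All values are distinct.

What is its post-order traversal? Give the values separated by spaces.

18 15 1 32 4 13 7

The first element of pre-order is the root; it splits in-order into left and right subtrees.
Root 7: left subtree has 5 nodes {15, 18, 4, 32, 1}, right has 1 {13}.
  Root 4: left subtree has 2 nodes {15, 18}, right has 2 {32, 1}.
    Root 15: left subtree has 0 nodes { }, right has 1 {18}.
    Root 32: left subtree has 0 nodes { }, right has 1 {1}.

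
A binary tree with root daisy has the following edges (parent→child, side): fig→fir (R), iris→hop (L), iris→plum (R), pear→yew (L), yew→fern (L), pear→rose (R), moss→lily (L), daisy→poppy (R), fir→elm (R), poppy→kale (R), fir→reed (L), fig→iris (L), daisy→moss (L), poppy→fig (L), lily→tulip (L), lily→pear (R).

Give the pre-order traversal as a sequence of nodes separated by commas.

Pre-order visits the node, then its left subtree, then its right subtree.
Visit daisy.
At daisy: go left to moss.
  Visit moss.
  At moss: go left to lily.
    Visit lily.
    At lily: go left to tulip.
      tulip is a leaf — visit tulip.
    At lily: go right to pear.
      Visit pear.
      At pear: go left to yew.
        Visit yew.
        At yew: go left to fern.
          fern is a leaf — visit fern.
        At yew: no right child.
      At pear: go right to rose.
        rose is a leaf — visit rose.
  At moss: no right child.
At daisy: go right to poppy.
  Visit poppy.
  At poppy: go left to fig.
    Visit fig.
    At fig: go left to iris.
      Visit iris.
      At iris: go left to hop.
        hop is a leaf — visit hop.
      At iris: go right to plum.
        plum is a leaf — visit plum.
    At fig: go right to fir.
      Visit fir.
      At fir: go left to reed.
        reed is a leaf — visit reed.
      At fir: go right to elm.
        elm is a leaf — visit elm.
  At poppy: go right to kale.
    kale is a leaf — visit kale.

daisy, moss, lily, tulip, pear, yew, fern, rose, poppy, fig, iris, hop, plum, fir, reed, elm, kale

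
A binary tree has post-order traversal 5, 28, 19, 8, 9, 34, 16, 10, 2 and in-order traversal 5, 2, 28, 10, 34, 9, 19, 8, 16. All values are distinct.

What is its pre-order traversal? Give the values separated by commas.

The last element of post-order is the root; it splits in-order into left and right subtrees.
Root 2: left subtree has 1 node {5}, right has 7 {28, 10, 34, 9, 19, 8, 16}.
  Root 10: left subtree has 1 node {28}, right has 5 {34, 9, 19, 8, 16}.
    Root 16: left subtree has 4 nodes {34, 9, 19, 8}, right has 0 { }.
      Root 34: left subtree has 0 nodes { }, right has 3 {9, 19, 8}.
        Root 9: left subtree has 0 nodes { }, right has 2 {19, 8}.
          Root 8: left subtree has 1 node {19}, right has 0 { }.

2, 5, 10, 28, 16, 34, 9, 8, 19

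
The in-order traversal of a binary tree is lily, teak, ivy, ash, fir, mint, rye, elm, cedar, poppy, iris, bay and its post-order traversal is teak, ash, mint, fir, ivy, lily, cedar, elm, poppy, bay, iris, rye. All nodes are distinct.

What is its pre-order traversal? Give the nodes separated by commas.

The last element of post-order is the root; it splits in-order into left and right subtrees.
Root rye: left subtree has 6 nodes {lily, teak, ivy, ash, fir, mint}, right has 5 {elm, cedar, poppy, iris, bay}.
  Root lily: left subtree has 0 nodes { }, right has 5 {teak, ivy, ash, fir, mint}.
    Root ivy: left subtree has 1 node {teak}, right has 3 {ash, fir, mint}.
      Root fir: left subtree has 1 node {ash}, right has 1 {mint}.
  Root iris: left subtree has 3 nodes {elm, cedar, poppy}, right has 1 {bay}.
    Root poppy: left subtree has 2 nodes {elm, cedar}, right has 0 { }.
      Root elm: left subtree has 0 nodes { }, right has 1 {cedar}.

rye, lily, ivy, teak, fir, ash, mint, iris, poppy, elm, cedar, bay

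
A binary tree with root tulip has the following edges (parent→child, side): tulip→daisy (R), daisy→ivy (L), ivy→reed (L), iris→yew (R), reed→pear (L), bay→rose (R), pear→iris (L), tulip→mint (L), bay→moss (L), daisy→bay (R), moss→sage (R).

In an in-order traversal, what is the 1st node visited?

mint

In-order visits the left subtree, then the node, then the right subtree.
At tulip: go left to mint.
  mint is a leaf — visit mint.
Visit tulip.
At tulip: go right to daisy.
  At daisy: go left to ivy.
    At ivy: go left to reed.
      At reed: go left to pear.
        At pear: go left to iris.
          At iris: no left child.
          Visit iris.
          At iris: go right to yew.
            yew is a leaf — visit yew.
        Visit pear.
        At pear: no right child.
      Visit reed.
      At reed: no right child.
    Visit ivy.
    At ivy: no right child.
  Visit daisy.
  At daisy: go right to bay.
    At bay: go left to moss.
      At moss: no left child.
      Visit moss.
      At moss: go right to sage.
        sage is a leaf — visit sage.
    Visit bay.
    At bay: go right to rose.
      rose is a leaf — visit rose.
Full in-order sequence: mint, tulip, iris, yew, pear, reed, ivy, daisy, moss, sage, bay, rose.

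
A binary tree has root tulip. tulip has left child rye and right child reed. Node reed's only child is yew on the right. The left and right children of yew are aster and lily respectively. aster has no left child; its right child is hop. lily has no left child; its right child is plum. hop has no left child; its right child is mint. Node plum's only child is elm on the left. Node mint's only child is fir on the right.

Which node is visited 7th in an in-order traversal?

In-order visits the left subtree, then the node, then the right subtree.
At tulip: go left to rye.
  rye is a leaf — visit rye.
Visit tulip.
At tulip: go right to reed.
  At reed: no left child.
  Visit reed.
  At reed: go right to yew.
    At yew: go left to aster.
      At aster: no left child.
      Visit aster.
      At aster: go right to hop.
        At hop: no left child.
        Visit hop.
        At hop: go right to mint.
          At mint: no left child.
          Visit mint.
          At mint: go right to fir.
            fir is a leaf — visit fir.
    Visit yew.
    At yew: go right to lily.
      At lily: no left child.
      Visit lily.
      At lily: go right to plum.
        At plum: go left to elm.
          elm is a leaf — visit elm.
        Visit plum.
        At plum: no right child.
Full in-order sequence: rye, tulip, reed, aster, hop, mint, fir, yew, lily, elm, plum.

fir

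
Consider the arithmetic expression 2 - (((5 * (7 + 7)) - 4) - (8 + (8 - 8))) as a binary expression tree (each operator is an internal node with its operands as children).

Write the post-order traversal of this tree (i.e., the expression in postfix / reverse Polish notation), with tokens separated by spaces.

Post-order on an expression tree gives postfix notation: for each operator, emit left operand, right operand, then the operator.

2 5 7 7 + * 4 - 8 8 8 - + - -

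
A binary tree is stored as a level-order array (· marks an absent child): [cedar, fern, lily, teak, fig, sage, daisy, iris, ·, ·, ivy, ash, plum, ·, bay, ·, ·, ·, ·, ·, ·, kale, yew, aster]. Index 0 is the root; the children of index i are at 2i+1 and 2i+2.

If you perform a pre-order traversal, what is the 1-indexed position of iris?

Pre-order visits the node, then its left subtree, then its right subtree.
Visit cedar.
At cedar: go left to fern.
  Visit fern.
  At fern: go left to teak.
    Visit teak.
    At teak: go left to iris.
      iris is a leaf — visit iris.
    At teak: no right child.
  At fern: go right to fig.
    Visit fig.
    At fig: no left child.
    At fig: go right to ivy.
      Visit ivy.
      At ivy: go left to kale.
        kale is a leaf — visit kale.
      At ivy: go right to yew.
        yew is a leaf — visit yew.
At cedar: go right to lily.
  Visit lily.
  At lily: go left to sage.
    Visit sage.
    At sage: go left to ash.
      Visit ash.
      At ash: go left to aster.
        aster is a leaf — visit aster.
      At ash: no right child.
    At sage: go right to plum.
      plum is a leaf — visit plum.
  At lily: go right to daisy.
    Visit daisy.
    At daisy: no left child.
    At daisy: go right to bay.
      bay is a leaf — visit bay.
Full pre-order sequence: cedar, fern, teak, iris, fig, ivy, kale, yew, lily, sage, ash, aster, plum, daisy, bay.

4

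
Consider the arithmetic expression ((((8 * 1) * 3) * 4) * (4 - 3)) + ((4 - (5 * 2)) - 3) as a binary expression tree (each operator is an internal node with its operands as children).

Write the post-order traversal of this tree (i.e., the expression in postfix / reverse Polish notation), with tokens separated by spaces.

Post-order on an expression tree gives postfix notation: for each operator, emit left operand, right operand, then the operator.

8 1 * 3 * 4 * 4 3 - * 4 5 2 * - 3 - +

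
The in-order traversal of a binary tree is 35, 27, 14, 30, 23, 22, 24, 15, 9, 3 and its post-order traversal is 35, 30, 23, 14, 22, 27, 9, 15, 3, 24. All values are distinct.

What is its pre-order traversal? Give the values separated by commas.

The last element of post-order is the root; it splits in-order into left and right subtrees.
Root 24: left subtree has 6 nodes {35, 27, 14, 30, 23, 22}, right has 3 {15, 9, 3}.
  Root 27: left subtree has 1 node {35}, right has 4 {14, 30, 23, 22}.
    Root 22: left subtree has 3 nodes {14, 30, 23}, right has 0 { }.
      Root 14: left subtree has 0 nodes { }, right has 2 {30, 23}.
        Root 23: left subtree has 1 node {30}, right has 0 { }.
  Root 3: left subtree has 2 nodes {15, 9}, right has 0 { }.
    Root 15: left subtree has 0 nodes { }, right has 1 {9}.

24, 27, 35, 22, 14, 23, 30, 3, 15, 9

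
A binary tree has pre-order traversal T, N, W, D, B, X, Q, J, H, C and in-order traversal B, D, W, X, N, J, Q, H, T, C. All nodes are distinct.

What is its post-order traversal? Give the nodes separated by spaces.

The first element of pre-order is the root; it splits in-order into left and right subtrees.
Root T: left subtree has 8 nodes {B, D, W, X, N, J, Q, H}, right has 1 {C}.
  Root N: left subtree has 4 nodes {B, D, W, X}, right has 3 {J, Q, H}.
    Root W: left subtree has 2 nodes {B, D}, right has 1 {X}.
      Root D: left subtree has 1 node {B}, right has 0 { }.
    Root Q: left subtree has 1 node {J}, right has 1 {H}.

B D X W J H Q N C T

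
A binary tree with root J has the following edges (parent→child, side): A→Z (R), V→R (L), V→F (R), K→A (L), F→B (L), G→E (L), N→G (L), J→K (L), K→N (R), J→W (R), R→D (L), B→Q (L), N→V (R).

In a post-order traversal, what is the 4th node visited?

Post-order visits the left subtree, then the right subtree, then the node.
At J: go left to K.
  At K: go left to A.
    At A: no left child.
    At A: go right to Z.
      Z is a leaf — visit Z.
    Visit A.
  At K: go right to N.
    At N: go left to G.
      At G: go left to E.
        E is a leaf — visit E.
      At G: no right child.
      Visit G.
    At N: go right to V.
      At V: go left to R.
        At R: go left to D.
          D is a leaf — visit D.
        At R: no right child.
        Visit R.
      At V: go right to F.
        At F: go left to B.
          At B: go left to Q.
            Q is a leaf — visit Q.
          At B: no right child.
          Visit B.
        At F: no right child.
        Visit F.
      Visit V.
    Visit N.
  Visit K.
At J: go right to W.
  W is a leaf — visit W.
Visit J.
Full post-order sequence: Z, A, E, G, D, R, Q, B, F, V, N, K, W, J.

G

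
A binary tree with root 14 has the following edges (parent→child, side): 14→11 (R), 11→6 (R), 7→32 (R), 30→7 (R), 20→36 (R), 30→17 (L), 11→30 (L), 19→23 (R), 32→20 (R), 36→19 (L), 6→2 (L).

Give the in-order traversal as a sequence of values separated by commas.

14, 17, 30, 7, 32, 20, 19, 23, 36, 11, 2, 6

In-order visits the left subtree, then the node, then the right subtree.
At 14: no left child.
Visit 14.
At 14: go right to 11.
  At 11: go left to 30.
    At 30: go left to 17.
      17 is a leaf — visit 17.
    Visit 30.
    At 30: go right to 7.
      At 7: no left child.
      Visit 7.
      At 7: go right to 32.
        At 32: no left child.
        Visit 32.
        At 32: go right to 20.
          At 20: no left child.
          Visit 20.
          At 20: go right to 36.
            At 36: go left to 19.
              At 19: no left child.
              Visit 19.
              At 19: go right to 23.
                23 is a leaf — visit 23.
            Visit 36.
            At 36: no right child.
  Visit 11.
  At 11: go right to 6.
    At 6: go left to 2.
      2 is a leaf — visit 2.
    Visit 6.
    At 6: no right child.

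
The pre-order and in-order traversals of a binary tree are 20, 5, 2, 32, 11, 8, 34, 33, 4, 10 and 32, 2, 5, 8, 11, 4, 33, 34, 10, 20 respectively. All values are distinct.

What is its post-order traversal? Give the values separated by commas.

32, 2, 8, 4, 33, 10, 34, 11, 5, 20

The first element of pre-order is the root; it splits in-order into left and right subtrees.
Root 20: left subtree has 9 nodes {32, 2, 5, 8, 11, 4, 33, 34, 10}, right has 0 { }.
  Root 5: left subtree has 2 nodes {32, 2}, right has 6 {8, 11, 4, 33, 34, 10}.
    Root 2: left subtree has 1 node {32}, right has 0 { }.
    Root 11: left subtree has 1 node {8}, right has 4 {4, 33, 34, 10}.
      Root 34: left subtree has 2 nodes {4, 33}, right has 1 {10}.
        Root 33: left subtree has 1 node {4}, right has 0 { }.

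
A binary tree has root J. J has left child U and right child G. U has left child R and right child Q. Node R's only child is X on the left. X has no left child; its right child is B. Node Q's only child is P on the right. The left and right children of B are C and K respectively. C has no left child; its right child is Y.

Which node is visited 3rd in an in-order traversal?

Y

In-order visits the left subtree, then the node, then the right subtree.
At J: go left to U.
  At U: go left to R.
    At R: go left to X.
      At X: no left child.
      Visit X.
      At X: go right to B.
        At B: go left to C.
          At C: no left child.
          Visit C.
          At C: go right to Y.
            Y is a leaf — visit Y.
        Visit B.
        At B: go right to K.
          K is a leaf — visit K.
    Visit R.
    At R: no right child.
  Visit U.
  At U: go right to Q.
    At Q: no left child.
    Visit Q.
    At Q: go right to P.
      P is a leaf — visit P.
Visit J.
At J: go right to G.
  G is a leaf — visit G.
Full in-order sequence: X, C, Y, B, K, R, U, Q, P, J, G.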